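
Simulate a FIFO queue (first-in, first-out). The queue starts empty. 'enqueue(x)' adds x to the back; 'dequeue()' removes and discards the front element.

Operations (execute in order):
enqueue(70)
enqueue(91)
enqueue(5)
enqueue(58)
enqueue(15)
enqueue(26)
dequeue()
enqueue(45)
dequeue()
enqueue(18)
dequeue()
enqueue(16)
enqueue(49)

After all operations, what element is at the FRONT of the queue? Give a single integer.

enqueue(70): queue = [70]
enqueue(91): queue = [70, 91]
enqueue(5): queue = [70, 91, 5]
enqueue(58): queue = [70, 91, 5, 58]
enqueue(15): queue = [70, 91, 5, 58, 15]
enqueue(26): queue = [70, 91, 5, 58, 15, 26]
dequeue(): queue = [91, 5, 58, 15, 26]
enqueue(45): queue = [91, 5, 58, 15, 26, 45]
dequeue(): queue = [5, 58, 15, 26, 45]
enqueue(18): queue = [5, 58, 15, 26, 45, 18]
dequeue(): queue = [58, 15, 26, 45, 18]
enqueue(16): queue = [58, 15, 26, 45, 18, 16]
enqueue(49): queue = [58, 15, 26, 45, 18, 16, 49]

Answer: 58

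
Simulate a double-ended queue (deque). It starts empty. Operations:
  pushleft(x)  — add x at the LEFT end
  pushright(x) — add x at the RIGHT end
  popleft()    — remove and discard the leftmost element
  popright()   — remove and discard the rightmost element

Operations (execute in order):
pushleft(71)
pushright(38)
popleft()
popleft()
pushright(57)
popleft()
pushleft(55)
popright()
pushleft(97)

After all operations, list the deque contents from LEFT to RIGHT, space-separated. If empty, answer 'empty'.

pushleft(71): [71]
pushright(38): [71, 38]
popleft(): [38]
popleft(): []
pushright(57): [57]
popleft(): []
pushleft(55): [55]
popright(): []
pushleft(97): [97]

Answer: 97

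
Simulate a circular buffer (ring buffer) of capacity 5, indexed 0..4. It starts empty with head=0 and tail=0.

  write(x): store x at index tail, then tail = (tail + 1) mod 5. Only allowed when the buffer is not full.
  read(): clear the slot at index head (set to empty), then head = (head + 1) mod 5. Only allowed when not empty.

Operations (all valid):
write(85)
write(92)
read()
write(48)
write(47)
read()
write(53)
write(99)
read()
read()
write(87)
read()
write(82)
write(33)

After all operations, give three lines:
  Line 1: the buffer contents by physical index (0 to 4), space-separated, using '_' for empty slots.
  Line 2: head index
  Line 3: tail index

Answer: 99 87 82 33 _
0
4

Derivation:
write(85): buf=[85 _ _ _ _], head=0, tail=1, size=1
write(92): buf=[85 92 _ _ _], head=0, tail=2, size=2
read(): buf=[_ 92 _ _ _], head=1, tail=2, size=1
write(48): buf=[_ 92 48 _ _], head=1, tail=3, size=2
write(47): buf=[_ 92 48 47 _], head=1, tail=4, size=3
read(): buf=[_ _ 48 47 _], head=2, tail=4, size=2
write(53): buf=[_ _ 48 47 53], head=2, tail=0, size=3
write(99): buf=[99 _ 48 47 53], head=2, tail=1, size=4
read(): buf=[99 _ _ 47 53], head=3, tail=1, size=3
read(): buf=[99 _ _ _ 53], head=4, tail=1, size=2
write(87): buf=[99 87 _ _ 53], head=4, tail=2, size=3
read(): buf=[99 87 _ _ _], head=0, tail=2, size=2
write(82): buf=[99 87 82 _ _], head=0, tail=3, size=3
write(33): buf=[99 87 82 33 _], head=0, tail=4, size=4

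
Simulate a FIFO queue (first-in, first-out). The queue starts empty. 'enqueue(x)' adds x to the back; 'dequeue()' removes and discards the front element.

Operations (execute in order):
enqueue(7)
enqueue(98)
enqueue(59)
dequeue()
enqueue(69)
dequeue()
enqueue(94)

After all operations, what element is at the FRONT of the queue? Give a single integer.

enqueue(7): queue = [7]
enqueue(98): queue = [7, 98]
enqueue(59): queue = [7, 98, 59]
dequeue(): queue = [98, 59]
enqueue(69): queue = [98, 59, 69]
dequeue(): queue = [59, 69]
enqueue(94): queue = [59, 69, 94]

Answer: 59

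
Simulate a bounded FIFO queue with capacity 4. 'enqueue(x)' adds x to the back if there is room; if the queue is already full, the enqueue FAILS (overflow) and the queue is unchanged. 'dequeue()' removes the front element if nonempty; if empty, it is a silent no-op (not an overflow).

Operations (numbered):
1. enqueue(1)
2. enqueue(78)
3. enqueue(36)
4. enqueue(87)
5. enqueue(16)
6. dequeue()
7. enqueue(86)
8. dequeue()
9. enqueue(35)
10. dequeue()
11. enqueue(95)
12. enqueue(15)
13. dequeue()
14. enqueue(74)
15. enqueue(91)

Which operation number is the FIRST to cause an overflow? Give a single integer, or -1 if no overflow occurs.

1. enqueue(1): size=1
2. enqueue(78): size=2
3. enqueue(36): size=3
4. enqueue(87): size=4
5. enqueue(16): size=4=cap → OVERFLOW (fail)
6. dequeue(): size=3
7. enqueue(86): size=4
8. dequeue(): size=3
9. enqueue(35): size=4
10. dequeue(): size=3
11. enqueue(95): size=4
12. enqueue(15): size=4=cap → OVERFLOW (fail)
13. dequeue(): size=3
14. enqueue(74): size=4
15. enqueue(91): size=4=cap → OVERFLOW (fail)

Answer: 5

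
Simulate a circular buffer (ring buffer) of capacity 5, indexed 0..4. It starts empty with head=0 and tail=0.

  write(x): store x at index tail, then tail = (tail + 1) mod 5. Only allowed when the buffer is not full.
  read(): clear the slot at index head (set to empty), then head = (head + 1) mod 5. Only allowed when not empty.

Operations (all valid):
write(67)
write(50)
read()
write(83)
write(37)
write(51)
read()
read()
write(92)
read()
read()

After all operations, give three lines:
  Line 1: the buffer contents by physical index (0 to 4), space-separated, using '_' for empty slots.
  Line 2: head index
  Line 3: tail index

Answer: 92 _ _ _ _
0
1

Derivation:
write(67): buf=[67 _ _ _ _], head=0, tail=1, size=1
write(50): buf=[67 50 _ _ _], head=0, tail=2, size=2
read(): buf=[_ 50 _ _ _], head=1, tail=2, size=1
write(83): buf=[_ 50 83 _ _], head=1, tail=3, size=2
write(37): buf=[_ 50 83 37 _], head=1, tail=4, size=3
write(51): buf=[_ 50 83 37 51], head=1, tail=0, size=4
read(): buf=[_ _ 83 37 51], head=2, tail=0, size=3
read(): buf=[_ _ _ 37 51], head=3, tail=0, size=2
write(92): buf=[92 _ _ 37 51], head=3, tail=1, size=3
read(): buf=[92 _ _ _ 51], head=4, tail=1, size=2
read(): buf=[92 _ _ _ _], head=0, tail=1, size=1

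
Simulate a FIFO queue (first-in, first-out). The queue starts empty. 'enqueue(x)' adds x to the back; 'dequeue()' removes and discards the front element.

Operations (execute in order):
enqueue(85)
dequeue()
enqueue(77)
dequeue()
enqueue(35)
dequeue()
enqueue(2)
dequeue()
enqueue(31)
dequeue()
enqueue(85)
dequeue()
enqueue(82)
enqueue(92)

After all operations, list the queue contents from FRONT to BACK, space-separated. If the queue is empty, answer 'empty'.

Answer: 82 92

Derivation:
enqueue(85): [85]
dequeue(): []
enqueue(77): [77]
dequeue(): []
enqueue(35): [35]
dequeue(): []
enqueue(2): [2]
dequeue(): []
enqueue(31): [31]
dequeue(): []
enqueue(85): [85]
dequeue(): []
enqueue(82): [82]
enqueue(92): [82, 92]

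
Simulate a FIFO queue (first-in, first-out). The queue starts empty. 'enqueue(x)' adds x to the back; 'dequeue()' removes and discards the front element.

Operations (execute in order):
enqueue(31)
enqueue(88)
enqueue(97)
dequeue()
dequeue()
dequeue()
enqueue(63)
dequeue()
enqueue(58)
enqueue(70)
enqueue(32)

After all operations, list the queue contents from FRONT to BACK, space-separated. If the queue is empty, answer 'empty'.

enqueue(31): [31]
enqueue(88): [31, 88]
enqueue(97): [31, 88, 97]
dequeue(): [88, 97]
dequeue(): [97]
dequeue(): []
enqueue(63): [63]
dequeue(): []
enqueue(58): [58]
enqueue(70): [58, 70]
enqueue(32): [58, 70, 32]

Answer: 58 70 32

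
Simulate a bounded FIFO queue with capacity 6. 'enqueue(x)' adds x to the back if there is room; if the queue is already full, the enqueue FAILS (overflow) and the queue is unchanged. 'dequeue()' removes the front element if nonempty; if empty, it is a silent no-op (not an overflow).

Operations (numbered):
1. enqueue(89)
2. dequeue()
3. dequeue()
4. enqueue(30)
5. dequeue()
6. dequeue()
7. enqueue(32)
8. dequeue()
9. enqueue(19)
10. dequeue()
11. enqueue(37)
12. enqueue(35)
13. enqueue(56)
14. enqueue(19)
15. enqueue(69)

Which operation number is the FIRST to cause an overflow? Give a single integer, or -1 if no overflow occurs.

Answer: -1

Derivation:
1. enqueue(89): size=1
2. dequeue(): size=0
3. dequeue(): empty, no-op, size=0
4. enqueue(30): size=1
5. dequeue(): size=0
6. dequeue(): empty, no-op, size=0
7. enqueue(32): size=1
8. dequeue(): size=0
9. enqueue(19): size=1
10. dequeue(): size=0
11. enqueue(37): size=1
12. enqueue(35): size=2
13. enqueue(56): size=3
14. enqueue(19): size=4
15. enqueue(69): size=5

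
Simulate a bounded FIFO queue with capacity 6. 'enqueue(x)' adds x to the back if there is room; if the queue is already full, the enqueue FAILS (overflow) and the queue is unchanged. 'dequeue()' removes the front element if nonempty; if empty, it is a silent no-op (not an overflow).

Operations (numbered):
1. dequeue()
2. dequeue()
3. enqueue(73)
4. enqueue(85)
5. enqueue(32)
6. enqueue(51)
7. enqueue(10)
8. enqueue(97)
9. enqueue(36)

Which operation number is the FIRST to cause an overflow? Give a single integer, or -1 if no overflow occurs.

Answer: 9

Derivation:
1. dequeue(): empty, no-op, size=0
2. dequeue(): empty, no-op, size=0
3. enqueue(73): size=1
4. enqueue(85): size=2
5. enqueue(32): size=3
6. enqueue(51): size=4
7. enqueue(10): size=5
8. enqueue(97): size=6
9. enqueue(36): size=6=cap → OVERFLOW (fail)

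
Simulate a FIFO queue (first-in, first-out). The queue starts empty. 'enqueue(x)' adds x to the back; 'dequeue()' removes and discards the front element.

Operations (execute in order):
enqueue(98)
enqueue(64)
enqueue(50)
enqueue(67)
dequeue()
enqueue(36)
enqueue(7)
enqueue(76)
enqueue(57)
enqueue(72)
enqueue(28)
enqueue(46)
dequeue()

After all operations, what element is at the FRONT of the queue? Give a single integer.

Answer: 50

Derivation:
enqueue(98): queue = [98]
enqueue(64): queue = [98, 64]
enqueue(50): queue = [98, 64, 50]
enqueue(67): queue = [98, 64, 50, 67]
dequeue(): queue = [64, 50, 67]
enqueue(36): queue = [64, 50, 67, 36]
enqueue(7): queue = [64, 50, 67, 36, 7]
enqueue(76): queue = [64, 50, 67, 36, 7, 76]
enqueue(57): queue = [64, 50, 67, 36, 7, 76, 57]
enqueue(72): queue = [64, 50, 67, 36, 7, 76, 57, 72]
enqueue(28): queue = [64, 50, 67, 36, 7, 76, 57, 72, 28]
enqueue(46): queue = [64, 50, 67, 36, 7, 76, 57, 72, 28, 46]
dequeue(): queue = [50, 67, 36, 7, 76, 57, 72, 28, 46]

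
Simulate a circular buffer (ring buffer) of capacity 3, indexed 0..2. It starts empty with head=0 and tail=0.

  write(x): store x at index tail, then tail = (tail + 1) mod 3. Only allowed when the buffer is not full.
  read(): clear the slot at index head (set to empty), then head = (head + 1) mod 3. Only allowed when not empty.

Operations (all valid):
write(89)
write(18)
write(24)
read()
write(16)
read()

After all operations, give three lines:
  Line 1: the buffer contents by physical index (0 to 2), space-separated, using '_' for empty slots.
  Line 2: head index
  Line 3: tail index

write(89): buf=[89 _ _], head=0, tail=1, size=1
write(18): buf=[89 18 _], head=0, tail=2, size=2
write(24): buf=[89 18 24], head=0, tail=0, size=3
read(): buf=[_ 18 24], head=1, tail=0, size=2
write(16): buf=[16 18 24], head=1, tail=1, size=3
read(): buf=[16 _ 24], head=2, tail=1, size=2

Answer: 16 _ 24
2
1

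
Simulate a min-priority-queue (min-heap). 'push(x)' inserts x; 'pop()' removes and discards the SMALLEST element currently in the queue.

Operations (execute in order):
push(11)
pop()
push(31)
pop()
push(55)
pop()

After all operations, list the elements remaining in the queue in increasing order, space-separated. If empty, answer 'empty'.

Answer: empty

Derivation:
push(11): heap contents = [11]
pop() → 11: heap contents = []
push(31): heap contents = [31]
pop() → 31: heap contents = []
push(55): heap contents = [55]
pop() → 55: heap contents = []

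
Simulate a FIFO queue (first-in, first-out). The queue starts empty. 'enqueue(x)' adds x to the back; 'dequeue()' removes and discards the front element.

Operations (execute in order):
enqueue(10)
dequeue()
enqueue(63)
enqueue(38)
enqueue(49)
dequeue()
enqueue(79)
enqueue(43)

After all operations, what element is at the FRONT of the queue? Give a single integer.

Answer: 38

Derivation:
enqueue(10): queue = [10]
dequeue(): queue = []
enqueue(63): queue = [63]
enqueue(38): queue = [63, 38]
enqueue(49): queue = [63, 38, 49]
dequeue(): queue = [38, 49]
enqueue(79): queue = [38, 49, 79]
enqueue(43): queue = [38, 49, 79, 43]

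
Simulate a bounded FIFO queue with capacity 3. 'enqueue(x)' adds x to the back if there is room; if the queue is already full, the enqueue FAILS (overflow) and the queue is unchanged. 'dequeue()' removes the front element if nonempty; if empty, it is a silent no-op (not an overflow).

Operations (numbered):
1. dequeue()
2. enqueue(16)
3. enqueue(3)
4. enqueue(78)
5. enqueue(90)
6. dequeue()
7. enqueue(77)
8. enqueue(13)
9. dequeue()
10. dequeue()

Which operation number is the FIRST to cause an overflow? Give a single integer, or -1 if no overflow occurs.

Answer: 5

Derivation:
1. dequeue(): empty, no-op, size=0
2. enqueue(16): size=1
3. enqueue(3): size=2
4. enqueue(78): size=3
5. enqueue(90): size=3=cap → OVERFLOW (fail)
6. dequeue(): size=2
7. enqueue(77): size=3
8. enqueue(13): size=3=cap → OVERFLOW (fail)
9. dequeue(): size=2
10. dequeue(): size=1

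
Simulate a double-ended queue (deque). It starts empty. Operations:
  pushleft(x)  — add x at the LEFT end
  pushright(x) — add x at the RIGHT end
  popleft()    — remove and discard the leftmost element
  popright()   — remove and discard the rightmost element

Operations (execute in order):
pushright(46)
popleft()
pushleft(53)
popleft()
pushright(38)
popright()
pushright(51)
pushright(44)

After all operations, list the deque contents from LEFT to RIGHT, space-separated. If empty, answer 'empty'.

pushright(46): [46]
popleft(): []
pushleft(53): [53]
popleft(): []
pushright(38): [38]
popright(): []
pushright(51): [51]
pushright(44): [51, 44]

Answer: 51 44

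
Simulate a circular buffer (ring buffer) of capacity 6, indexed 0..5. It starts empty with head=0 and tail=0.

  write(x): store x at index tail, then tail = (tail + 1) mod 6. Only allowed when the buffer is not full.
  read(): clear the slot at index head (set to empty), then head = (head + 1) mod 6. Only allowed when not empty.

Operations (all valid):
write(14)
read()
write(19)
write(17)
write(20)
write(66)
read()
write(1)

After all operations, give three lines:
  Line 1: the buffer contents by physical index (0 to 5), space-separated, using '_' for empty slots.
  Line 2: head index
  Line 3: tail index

Answer: _ _ 17 20 66 1
2
0

Derivation:
write(14): buf=[14 _ _ _ _ _], head=0, tail=1, size=1
read(): buf=[_ _ _ _ _ _], head=1, tail=1, size=0
write(19): buf=[_ 19 _ _ _ _], head=1, tail=2, size=1
write(17): buf=[_ 19 17 _ _ _], head=1, tail=3, size=2
write(20): buf=[_ 19 17 20 _ _], head=1, tail=4, size=3
write(66): buf=[_ 19 17 20 66 _], head=1, tail=5, size=4
read(): buf=[_ _ 17 20 66 _], head=2, tail=5, size=3
write(1): buf=[_ _ 17 20 66 1], head=2, tail=0, size=4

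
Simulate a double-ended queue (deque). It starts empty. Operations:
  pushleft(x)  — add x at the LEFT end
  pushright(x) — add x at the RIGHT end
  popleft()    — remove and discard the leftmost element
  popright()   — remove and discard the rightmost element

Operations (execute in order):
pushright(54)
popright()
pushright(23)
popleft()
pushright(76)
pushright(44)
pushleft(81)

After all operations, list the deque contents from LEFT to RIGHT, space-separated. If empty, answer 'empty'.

pushright(54): [54]
popright(): []
pushright(23): [23]
popleft(): []
pushright(76): [76]
pushright(44): [76, 44]
pushleft(81): [81, 76, 44]

Answer: 81 76 44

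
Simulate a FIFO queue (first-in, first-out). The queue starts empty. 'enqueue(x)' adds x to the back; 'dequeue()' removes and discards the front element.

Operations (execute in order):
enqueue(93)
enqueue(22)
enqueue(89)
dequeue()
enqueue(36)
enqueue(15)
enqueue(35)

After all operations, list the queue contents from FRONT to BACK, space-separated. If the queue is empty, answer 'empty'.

Answer: 22 89 36 15 35

Derivation:
enqueue(93): [93]
enqueue(22): [93, 22]
enqueue(89): [93, 22, 89]
dequeue(): [22, 89]
enqueue(36): [22, 89, 36]
enqueue(15): [22, 89, 36, 15]
enqueue(35): [22, 89, 36, 15, 35]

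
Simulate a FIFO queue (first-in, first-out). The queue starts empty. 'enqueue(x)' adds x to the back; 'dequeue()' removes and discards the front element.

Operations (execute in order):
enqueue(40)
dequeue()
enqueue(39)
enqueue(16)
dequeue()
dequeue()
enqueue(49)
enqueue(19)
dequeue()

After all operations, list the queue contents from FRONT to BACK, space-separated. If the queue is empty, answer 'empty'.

Answer: 19

Derivation:
enqueue(40): [40]
dequeue(): []
enqueue(39): [39]
enqueue(16): [39, 16]
dequeue(): [16]
dequeue(): []
enqueue(49): [49]
enqueue(19): [49, 19]
dequeue(): [19]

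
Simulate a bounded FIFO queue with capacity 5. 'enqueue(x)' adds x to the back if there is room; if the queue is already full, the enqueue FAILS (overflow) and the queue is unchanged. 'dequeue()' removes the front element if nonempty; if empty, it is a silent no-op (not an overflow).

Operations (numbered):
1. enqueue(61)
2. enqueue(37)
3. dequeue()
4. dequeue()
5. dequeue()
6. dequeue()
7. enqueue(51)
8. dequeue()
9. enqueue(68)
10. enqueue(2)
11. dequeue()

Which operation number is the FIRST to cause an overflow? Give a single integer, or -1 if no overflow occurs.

1. enqueue(61): size=1
2. enqueue(37): size=2
3. dequeue(): size=1
4. dequeue(): size=0
5. dequeue(): empty, no-op, size=0
6. dequeue(): empty, no-op, size=0
7. enqueue(51): size=1
8. dequeue(): size=0
9. enqueue(68): size=1
10. enqueue(2): size=2
11. dequeue(): size=1

Answer: -1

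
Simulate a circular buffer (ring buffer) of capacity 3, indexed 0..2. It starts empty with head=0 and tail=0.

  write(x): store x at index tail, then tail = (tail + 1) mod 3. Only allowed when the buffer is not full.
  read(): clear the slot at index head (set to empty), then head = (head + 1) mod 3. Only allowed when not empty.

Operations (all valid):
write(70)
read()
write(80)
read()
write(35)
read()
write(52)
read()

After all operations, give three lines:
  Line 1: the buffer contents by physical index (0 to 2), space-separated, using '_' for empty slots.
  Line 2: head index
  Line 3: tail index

Answer: _ _ _
1
1

Derivation:
write(70): buf=[70 _ _], head=0, tail=1, size=1
read(): buf=[_ _ _], head=1, tail=1, size=0
write(80): buf=[_ 80 _], head=1, tail=2, size=1
read(): buf=[_ _ _], head=2, tail=2, size=0
write(35): buf=[_ _ 35], head=2, tail=0, size=1
read(): buf=[_ _ _], head=0, tail=0, size=0
write(52): buf=[52 _ _], head=0, tail=1, size=1
read(): buf=[_ _ _], head=1, tail=1, size=0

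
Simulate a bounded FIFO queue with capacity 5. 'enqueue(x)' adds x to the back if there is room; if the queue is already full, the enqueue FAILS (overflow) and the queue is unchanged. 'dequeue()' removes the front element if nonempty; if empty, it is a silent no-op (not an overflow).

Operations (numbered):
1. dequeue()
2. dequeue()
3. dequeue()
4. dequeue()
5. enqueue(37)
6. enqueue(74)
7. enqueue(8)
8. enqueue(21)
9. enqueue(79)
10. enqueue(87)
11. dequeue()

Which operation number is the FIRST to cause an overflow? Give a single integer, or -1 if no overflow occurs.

1. dequeue(): empty, no-op, size=0
2. dequeue(): empty, no-op, size=0
3. dequeue(): empty, no-op, size=0
4. dequeue(): empty, no-op, size=0
5. enqueue(37): size=1
6. enqueue(74): size=2
7. enqueue(8): size=3
8. enqueue(21): size=4
9. enqueue(79): size=5
10. enqueue(87): size=5=cap → OVERFLOW (fail)
11. dequeue(): size=4

Answer: 10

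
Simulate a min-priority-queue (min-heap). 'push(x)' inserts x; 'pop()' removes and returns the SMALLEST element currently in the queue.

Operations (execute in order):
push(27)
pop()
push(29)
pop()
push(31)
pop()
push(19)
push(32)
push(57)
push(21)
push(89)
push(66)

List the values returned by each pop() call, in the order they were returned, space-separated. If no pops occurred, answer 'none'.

push(27): heap contents = [27]
pop() → 27: heap contents = []
push(29): heap contents = [29]
pop() → 29: heap contents = []
push(31): heap contents = [31]
pop() → 31: heap contents = []
push(19): heap contents = [19]
push(32): heap contents = [19, 32]
push(57): heap contents = [19, 32, 57]
push(21): heap contents = [19, 21, 32, 57]
push(89): heap contents = [19, 21, 32, 57, 89]
push(66): heap contents = [19, 21, 32, 57, 66, 89]

Answer: 27 29 31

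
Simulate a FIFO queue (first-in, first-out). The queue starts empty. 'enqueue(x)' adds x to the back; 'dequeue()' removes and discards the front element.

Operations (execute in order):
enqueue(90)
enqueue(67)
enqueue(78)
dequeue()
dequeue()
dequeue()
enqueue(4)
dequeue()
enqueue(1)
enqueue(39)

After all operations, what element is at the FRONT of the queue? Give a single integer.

Answer: 1

Derivation:
enqueue(90): queue = [90]
enqueue(67): queue = [90, 67]
enqueue(78): queue = [90, 67, 78]
dequeue(): queue = [67, 78]
dequeue(): queue = [78]
dequeue(): queue = []
enqueue(4): queue = [4]
dequeue(): queue = []
enqueue(1): queue = [1]
enqueue(39): queue = [1, 39]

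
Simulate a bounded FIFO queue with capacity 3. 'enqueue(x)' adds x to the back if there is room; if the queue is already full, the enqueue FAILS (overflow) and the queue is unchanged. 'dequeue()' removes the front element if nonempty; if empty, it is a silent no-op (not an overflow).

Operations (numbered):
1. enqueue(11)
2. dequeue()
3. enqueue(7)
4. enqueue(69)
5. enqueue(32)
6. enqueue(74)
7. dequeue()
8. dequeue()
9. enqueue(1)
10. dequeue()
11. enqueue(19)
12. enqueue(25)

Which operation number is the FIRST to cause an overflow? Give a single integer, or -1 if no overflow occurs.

1. enqueue(11): size=1
2. dequeue(): size=0
3. enqueue(7): size=1
4. enqueue(69): size=2
5. enqueue(32): size=3
6. enqueue(74): size=3=cap → OVERFLOW (fail)
7. dequeue(): size=2
8. dequeue(): size=1
9. enqueue(1): size=2
10. dequeue(): size=1
11. enqueue(19): size=2
12. enqueue(25): size=3

Answer: 6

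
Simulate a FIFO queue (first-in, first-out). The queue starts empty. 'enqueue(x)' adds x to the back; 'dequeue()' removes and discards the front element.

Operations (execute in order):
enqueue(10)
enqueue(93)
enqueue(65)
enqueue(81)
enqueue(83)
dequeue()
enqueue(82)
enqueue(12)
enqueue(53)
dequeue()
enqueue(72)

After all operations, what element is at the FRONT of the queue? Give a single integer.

Answer: 65

Derivation:
enqueue(10): queue = [10]
enqueue(93): queue = [10, 93]
enqueue(65): queue = [10, 93, 65]
enqueue(81): queue = [10, 93, 65, 81]
enqueue(83): queue = [10, 93, 65, 81, 83]
dequeue(): queue = [93, 65, 81, 83]
enqueue(82): queue = [93, 65, 81, 83, 82]
enqueue(12): queue = [93, 65, 81, 83, 82, 12]
enqueue(53): queue = [93, 65, 81, 83, 82, 12, 53]
dequeue(): queue = [65, 81, 83, 82, 12, 53]
enqueue(72): queue = [65, 81, 83, 82, 12, 53, 72]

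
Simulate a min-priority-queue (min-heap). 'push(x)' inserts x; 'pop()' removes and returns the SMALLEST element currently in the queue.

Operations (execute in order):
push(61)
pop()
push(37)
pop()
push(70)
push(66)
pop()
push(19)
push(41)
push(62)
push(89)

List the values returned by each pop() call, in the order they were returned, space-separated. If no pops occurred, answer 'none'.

push(61): heap contents = [61]
pop() → 61: heap contents = []
push(37): heap contents = [37]
pop() → 37: heap contents = []
push(70): heap contents = [70]
push(66): heap contents = [66, 70]
pop() → 66: heap contents = [70]
push(19): heap contents = [19, 70]
push(41): heap contents = [19, 41, 70]
push(62): heap contents = [19, 41, 62, 70]
push(89): heap contents = [19, 41, 62, 70, 89]

Answer: 61 37 66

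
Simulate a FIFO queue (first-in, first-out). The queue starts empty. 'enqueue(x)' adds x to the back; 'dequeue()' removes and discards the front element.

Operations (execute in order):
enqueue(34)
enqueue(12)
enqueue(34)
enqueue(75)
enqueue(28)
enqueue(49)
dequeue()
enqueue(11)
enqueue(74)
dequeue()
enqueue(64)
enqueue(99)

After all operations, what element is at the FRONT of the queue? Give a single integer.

enqueue(34): queue = [34]
enqueue(12): queue = [34, 12]
enqueue(34): queue = [34, 12, 34]
enqueue(75): queue = [34, 12, 34, 75]
enqueue(28): queue = [34, 12, 34, 75, 28]
enqueue(49): queue = [34, 12, 34, 75, 28, 49]
dequeue(): queue = [12, 34, 75, 28, 49]
enqueue(11): queue = [12, 34, 75, 28, 49, 11]
enqueue(74): queue = [12, 34, 75, 28, 49, 11, 74]
dequeue(): queue = [34, 75, 28, 49, 11, 74]
enqueue(64): queue = [34, 75, 28, 49, 11, 74, 64]
enqueue(99): queue = [34, 75, 28, 49, 11, 74, 64, 99]

Answer: 34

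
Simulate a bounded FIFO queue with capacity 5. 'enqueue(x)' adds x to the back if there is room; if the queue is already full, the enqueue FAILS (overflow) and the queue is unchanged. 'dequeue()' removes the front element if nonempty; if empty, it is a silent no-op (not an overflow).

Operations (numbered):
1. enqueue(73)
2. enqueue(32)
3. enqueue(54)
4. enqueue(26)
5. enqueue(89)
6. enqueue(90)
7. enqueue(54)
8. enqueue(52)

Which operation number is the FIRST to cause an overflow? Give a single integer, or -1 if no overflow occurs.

1. enqueue(73): size=1
2. enqueue(32): size=2
3. enqueue(54): size=3
4. enqueue(26): size=4
5. enqueue(89): size=5
6. enqueue(90): size=5=cap → OVERFLOW (fail)
7. enqueue(54): size=5=cap → OVERFLOW (fail)
8. enqueue(52): size=5=cap → OVERFLOW (fail)

Answer: 6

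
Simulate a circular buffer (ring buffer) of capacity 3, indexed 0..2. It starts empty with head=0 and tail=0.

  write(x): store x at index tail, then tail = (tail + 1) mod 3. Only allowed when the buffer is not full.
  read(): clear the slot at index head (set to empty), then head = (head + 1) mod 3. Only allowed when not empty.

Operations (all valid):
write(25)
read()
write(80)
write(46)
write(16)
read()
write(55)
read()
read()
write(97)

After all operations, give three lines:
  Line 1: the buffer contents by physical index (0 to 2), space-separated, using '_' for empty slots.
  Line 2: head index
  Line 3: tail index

write(25): buf=[25 _ _], head=0, tail=1, size=1
read(): buf=[_ _ _], head=1, tail=1, size=0
write(80): buf=[_ 80 _], head=1, tail=2, size=1
write(46): buf=[_ 80 46], head=1, tail=0, size=2
write(16): buf=[16 80 46], head=1, tail=1, size=3
read(): buf=[16 _ 46], head=2, tail=1, size=2
write(55): buf=[16 55 46], head=2, tail=2, size=3
read(): buf=[16 55 _], head=0, tail=2, size=2
read(): buf=[_ 55 _], head=1, tail=2, size=1
write(97): buf=[_ 55 97], head=1, tail=0, size=2

Answer: _ 55 97
1
0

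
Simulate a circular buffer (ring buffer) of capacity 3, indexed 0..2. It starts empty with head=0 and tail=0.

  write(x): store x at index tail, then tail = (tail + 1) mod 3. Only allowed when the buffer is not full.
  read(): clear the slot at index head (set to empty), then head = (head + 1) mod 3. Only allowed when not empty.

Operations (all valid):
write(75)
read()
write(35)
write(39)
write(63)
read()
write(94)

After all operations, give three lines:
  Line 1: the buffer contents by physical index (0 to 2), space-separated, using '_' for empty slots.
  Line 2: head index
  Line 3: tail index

write(75): buf=[75 _ _], head=0, tail=1, size=1
read(): buf=[_ _ _], head=1, tail=1, size=0
write(35): buf=[_ 35 _], head=1, tail=2, size=1
write(39): buf=[_ 35 39], head=1, tail=0, size=2
write(63): buf=[63 35 39], head=1, tail=1, size=3
read(): buf=[63 _ 39], head=2, tail=1, size=2
write(94): buf=[63 94 39], head=2, tail=2, size=3

Answer: 63 94 39
2
2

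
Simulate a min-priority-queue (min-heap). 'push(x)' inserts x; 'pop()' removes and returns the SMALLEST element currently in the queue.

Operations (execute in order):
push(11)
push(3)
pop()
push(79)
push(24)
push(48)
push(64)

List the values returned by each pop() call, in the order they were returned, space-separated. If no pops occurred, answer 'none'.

push(11): heap contents = [11]
push(3): heap contents = [3, 11]
pop() → 3: heap contents = [11]
push(79): heap contents = [11, 79]
push(24): heap contents = [11, 24, 79]
push(48): heap contents = [11, 24, 48, 79]
push(64): heap contents = [11, 24, 48, 64, 79]

Answer: 3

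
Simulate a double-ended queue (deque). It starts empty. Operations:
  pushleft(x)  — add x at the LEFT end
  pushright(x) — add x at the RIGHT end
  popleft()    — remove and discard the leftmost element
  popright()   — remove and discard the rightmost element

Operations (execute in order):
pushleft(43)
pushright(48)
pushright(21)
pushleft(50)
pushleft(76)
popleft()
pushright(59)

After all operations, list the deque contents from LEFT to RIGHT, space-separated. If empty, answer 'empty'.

Answer: 50 43 48 21 59

Derivation:
pushleft(43): [43]
pushright(48): [43, 48]
pushright(21): [43, 48, 21]
pushleft(50): [50, 43, 48, 21]
pushleft(76): [76, 50, 43, 48, 21]
popleft(): [50, 43, 48, 21]
pushright(59): [50, 43, 48, 21, 59]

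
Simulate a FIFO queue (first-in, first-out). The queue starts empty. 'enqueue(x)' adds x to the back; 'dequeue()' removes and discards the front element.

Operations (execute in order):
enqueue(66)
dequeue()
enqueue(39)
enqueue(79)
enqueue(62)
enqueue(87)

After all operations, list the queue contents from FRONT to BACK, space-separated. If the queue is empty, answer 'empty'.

enqueue(66): [66]
dequeue(): []
enqueue(39): [39]
enqueue(79): [39, 79]
enqueue(62): [39, 79, 62]
enqueue(87): [39, 79, 62, 87]

Answer: 39 79 62 87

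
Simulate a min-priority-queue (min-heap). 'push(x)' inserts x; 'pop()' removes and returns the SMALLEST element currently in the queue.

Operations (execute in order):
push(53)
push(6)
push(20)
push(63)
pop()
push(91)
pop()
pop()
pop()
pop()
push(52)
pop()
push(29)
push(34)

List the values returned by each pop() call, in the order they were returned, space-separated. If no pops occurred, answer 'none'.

Answer: 6 20 53 63 91 52

Derivation:
push(53): heap contents = [53]
push(6): heap contents = [6, 53]
push(20): heap contents = [6, 20, 53]
push(63): heap contents = [6, 20, 53, 63]
pop() → 6: heap contents = [20, 53, 63]
push(91): heap contents = [20, 53, 63, 91]
pop() → 20: heap contents = [53, 63, 91]
pop() → 53: heap contents = [63, 91]
pop() → 63: heap contents = [91]
pop() → 91: heap contents = []
push(52): heap contents = [52]
pop() → 52: heap contents = []
push(29): heap contents = [29]
push(34): heap contents = [29, 34]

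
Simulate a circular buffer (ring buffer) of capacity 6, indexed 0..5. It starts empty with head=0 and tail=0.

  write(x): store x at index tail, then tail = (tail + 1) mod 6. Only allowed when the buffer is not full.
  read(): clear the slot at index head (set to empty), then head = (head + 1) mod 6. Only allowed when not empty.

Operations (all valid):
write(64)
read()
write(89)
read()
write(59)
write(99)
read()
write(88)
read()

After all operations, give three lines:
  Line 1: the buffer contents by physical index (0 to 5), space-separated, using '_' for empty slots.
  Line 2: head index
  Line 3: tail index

write(64): buf=[64 _ _ _ _ _], head=0, tail=1, size=1
read(): buf=[_ _ _ _ _ _], head=1, tail=1, size=0
write(89): buf=[_ 89 _ _ _ _], head=1, tail=2, size=1
read(): buf=[_ _ _ _ _ _], head=2, tail=2, size=0
write(59): buf=[_ _ 59 _ _ _], head=2, tail=3, size=1
write(99): buf=[_ _ 59 99 _ _], head=2, tail=4, size=2
read(): buf=[_ _ _ 99 _ _], head=3, tail=4, size=1
write(88): buf=[_ _ _ 99 88 _], head=3, tail=5, size=2
read(): buf=[_ _ _ _ 88 _], head=4, tail=5, size=1

Answer: _ _ _ _ 88 _
4
5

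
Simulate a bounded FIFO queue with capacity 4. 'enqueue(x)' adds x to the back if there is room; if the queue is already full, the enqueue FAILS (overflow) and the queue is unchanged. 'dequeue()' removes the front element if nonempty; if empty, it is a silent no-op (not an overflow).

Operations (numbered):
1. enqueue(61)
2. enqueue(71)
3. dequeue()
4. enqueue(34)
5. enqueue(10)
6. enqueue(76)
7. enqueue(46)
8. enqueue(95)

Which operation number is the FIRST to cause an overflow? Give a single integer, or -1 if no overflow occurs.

1. enqueue(61): size=1
2. enqueue(71): size=2
3. dequeue(): size=1
4. enqueue(34): size=2
5. enqueue(10): size=3
6. enqueue(76): size=4
7. enqueue(46): size=4=cap → OVERFLOW (fail)
8. enqueue(95): size=4=cap → OVERFLOW (fail)

Answer: 7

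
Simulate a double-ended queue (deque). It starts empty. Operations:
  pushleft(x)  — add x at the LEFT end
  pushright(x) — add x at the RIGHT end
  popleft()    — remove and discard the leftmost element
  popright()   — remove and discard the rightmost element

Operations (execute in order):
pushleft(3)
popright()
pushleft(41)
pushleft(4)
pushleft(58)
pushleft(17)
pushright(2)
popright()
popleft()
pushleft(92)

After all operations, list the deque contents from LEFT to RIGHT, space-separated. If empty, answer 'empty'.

pushleft(3): [3]
popright(): []
pushleft(41): [41]
pushleft(4): [4, 41]
pushleft(58): [58, 4, 41]
pushleft(17): [17, 58, 4, 41]
pushright(2): [17, 58, 4, 41, 2]
popright(): [17, 58, 4, 41]
popleft(): [58, 4, 41]
pushleft(92): [92, 58, 4, 41]

Answer: 92 58 4 41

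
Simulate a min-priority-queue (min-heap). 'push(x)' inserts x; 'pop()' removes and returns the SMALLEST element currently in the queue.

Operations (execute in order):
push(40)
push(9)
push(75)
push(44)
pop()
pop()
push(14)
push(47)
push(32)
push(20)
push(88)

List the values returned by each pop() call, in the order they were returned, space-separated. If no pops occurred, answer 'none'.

Answer: 9 40

Derivation:
push(40): heap contents = [40]
push(9): heap contents = [9, 40]
push(75): heap contents = [9, 40, 75]
push(44): heap contents = [9, 40, 44, 75]
pop() → 9: heap contents = [40, 44, 75]
pop() → 40: heap contents = [44, 75]
push(14): heap contents = [14, 44, 75]
push(47): heap contents = [14, 44, 47, 75]
push(32): heap contents = [14, 32, 44, 47, 75]
push(20): heap contents = [14, 20, 32, 44, 47, 75]
push(88): heap contents = [14, 20, 32, 44, 47, 75, 88]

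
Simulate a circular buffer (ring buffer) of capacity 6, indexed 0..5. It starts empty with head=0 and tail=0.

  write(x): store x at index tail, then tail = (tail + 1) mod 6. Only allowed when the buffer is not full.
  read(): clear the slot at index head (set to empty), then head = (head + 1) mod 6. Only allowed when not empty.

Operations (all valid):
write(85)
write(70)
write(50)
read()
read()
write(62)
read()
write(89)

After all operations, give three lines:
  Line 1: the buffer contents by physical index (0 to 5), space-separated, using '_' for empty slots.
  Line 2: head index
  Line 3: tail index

Answer: _ _ _ 62 89 _
3
5

Derivation:
write(85): buf=[85 _ _ _ _ _], head=0, tail=1, size=1
write(70): buf=[85 70 _ _ _ _], head=0, tail=2, size=2
write(50): buf=[85 70 50 _ _ _], head=0, tail=3, size=3
read(): buf=[_ 70 50 _ _ _], head=1, tail=3, size=2
read(): buf=[_ _ 50 _ _ _], head=2, tail=3, size=1
write(62): buf=[_ _ 50 62 _ _], head=2, tail=4, size=2
read(): buf=[_ _ _ 62 _ _], head=3, tail=4, size=1
write(89): buf=[_ _ _ 62 89 _], head=3, tail=5, size=2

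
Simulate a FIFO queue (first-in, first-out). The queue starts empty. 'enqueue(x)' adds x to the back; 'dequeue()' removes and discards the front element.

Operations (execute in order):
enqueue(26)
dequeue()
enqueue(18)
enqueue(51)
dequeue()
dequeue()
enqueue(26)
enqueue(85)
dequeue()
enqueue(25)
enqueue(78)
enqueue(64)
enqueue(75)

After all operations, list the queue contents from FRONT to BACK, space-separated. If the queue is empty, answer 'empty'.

Answer: 85 25 78 64 75

Derivation:
enqueue(26): [26]
dequeue(): []
enqueue(18): [18]
enqueue(51): [18, 51]
dequeue(): [51]
dequeue(): []
enqueue(26): [26]
enqueue(85): [26, 85]
dequeue(): [85]
enqueue(25): [85, 25]
enqueue(78): [85, 25, 78]
enqueue(64): [85, 25, 78, 64]
enqueue(75): [85, 25, 78, 64, 75]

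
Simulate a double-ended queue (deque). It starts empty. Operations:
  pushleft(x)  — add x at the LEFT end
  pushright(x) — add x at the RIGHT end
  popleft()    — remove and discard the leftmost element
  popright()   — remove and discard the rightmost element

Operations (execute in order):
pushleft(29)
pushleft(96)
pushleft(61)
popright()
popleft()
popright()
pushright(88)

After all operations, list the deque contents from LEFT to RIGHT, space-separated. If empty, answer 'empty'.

Answer: 88

Derivation:
pushleft(29): [29]
pushleft(96): [96, 29]
pushleft(61): [61, 96, 29]
popright(): [61, 96]
popleft(): [96]
popright(): []
pushright(88): [88]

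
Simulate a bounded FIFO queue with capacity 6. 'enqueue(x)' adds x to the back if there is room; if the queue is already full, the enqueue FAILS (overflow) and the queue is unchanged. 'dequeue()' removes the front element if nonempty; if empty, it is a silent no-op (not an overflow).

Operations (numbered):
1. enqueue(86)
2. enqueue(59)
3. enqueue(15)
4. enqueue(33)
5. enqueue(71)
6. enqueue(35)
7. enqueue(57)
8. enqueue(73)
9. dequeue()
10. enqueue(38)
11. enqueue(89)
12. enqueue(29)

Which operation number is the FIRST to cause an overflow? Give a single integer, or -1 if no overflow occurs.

1. enqueue(86): size=1
2. enqueue(59): size=2
3. enqueue(15): size=3
4. enqueue(33): size=4
5. enqueue(71): size=5
6. enqueue(35): size=6
7. enqueue(57): size=6=cap → OVERFLOW (fail)
8. enqueue(73): size=6=cap → OVERFLOW (fail)
9. dequeue(): size=5
10. enqueue(38): size=6
11. enqueue(89): size=6=cap → OVERFLOW (fail)
12. enqueue(29): size=6=cap → OVERFLOW (fail)

Answer: 7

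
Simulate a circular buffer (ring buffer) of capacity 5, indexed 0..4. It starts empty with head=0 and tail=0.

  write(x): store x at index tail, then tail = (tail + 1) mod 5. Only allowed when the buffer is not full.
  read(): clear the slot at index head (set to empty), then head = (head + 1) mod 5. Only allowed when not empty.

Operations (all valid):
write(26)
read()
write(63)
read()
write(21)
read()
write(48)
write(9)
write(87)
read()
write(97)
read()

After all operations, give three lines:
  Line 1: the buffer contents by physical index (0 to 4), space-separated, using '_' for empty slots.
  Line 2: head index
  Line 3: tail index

Answer: 87 97 _ _ _
0
2

Derivation:
write(26): buf=[26 _ _ _ _], head=0, tail=1, size=1
read(): buf=[_ _ _ _ _], head=1, tail=1, size=0
write(63): buf=[_ 63 _ _ _], head=1, tail=2, size=1
read(): buf=[_ _ _ _ _], head=2, tail=2, size=0
write(21): buf=[_ _ 21 _ _], head=2, tail=3, size=1
read(): buf=[_ _ _ _ _], head=3, tail=3, size=0
write(48): buf=[_ _ _ 48 _], head=3, tail=4, size=1
write(9): buf=[_ _ _ 48 9], head=3, tail=0, size=2
write(87): buf=[87 _ _ 48 9], head=3, tail=1, size=3
read(): buf=[87 _ _ _ 9], head=4, tail=1, size=2
write(97): buf=[87 97 _ _ 9], head=4, tail=2, size=3
read(): buf=[87 97 _ _ _], head=0, tail=2, size=2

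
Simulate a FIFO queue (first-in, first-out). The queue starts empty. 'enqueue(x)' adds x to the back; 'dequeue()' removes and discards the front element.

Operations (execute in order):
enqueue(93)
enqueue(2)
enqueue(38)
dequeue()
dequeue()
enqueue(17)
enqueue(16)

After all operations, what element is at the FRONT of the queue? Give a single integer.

enqueue(93): queue = [93]
enqueue(2): queue = [93, 2]
enqueue(38): queue = [93, 2, 38]
dequeue(): queue = [2, 38]
dequeue(): queue = [38]
enqueue(17): queue = [38, 17]
enqueue(16): queue = [38, 17, 16]

Answer: 38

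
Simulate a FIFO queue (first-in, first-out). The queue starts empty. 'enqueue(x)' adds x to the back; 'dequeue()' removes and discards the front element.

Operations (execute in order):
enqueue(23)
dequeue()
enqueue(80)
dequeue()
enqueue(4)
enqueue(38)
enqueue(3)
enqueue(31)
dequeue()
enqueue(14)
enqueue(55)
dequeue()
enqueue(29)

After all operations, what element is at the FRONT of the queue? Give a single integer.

Answer: 3

Derivation:
enqueue(23): queue = [23]
dequeue(): queue = []
enqueue(80): queue = [80]
dequeue(): queue = []
enqueue(4): queue = [4]
enqueue(38): queue = [4, 38]
enqueue(3): queue = [4, 38, 3]
enqueue(31): queue = [4, 38, 3, 31]
dequeue(): queue = [38, 3, 31]
enqueue(14): queue = [38, 3, 31, 14]
enqueue(55): queue = [38, 3, 31, 14, 55]
dequeue(): queue = [3, 31, 14, 55]
enqueue(29): queue = [3, 31, 14, 55, 29]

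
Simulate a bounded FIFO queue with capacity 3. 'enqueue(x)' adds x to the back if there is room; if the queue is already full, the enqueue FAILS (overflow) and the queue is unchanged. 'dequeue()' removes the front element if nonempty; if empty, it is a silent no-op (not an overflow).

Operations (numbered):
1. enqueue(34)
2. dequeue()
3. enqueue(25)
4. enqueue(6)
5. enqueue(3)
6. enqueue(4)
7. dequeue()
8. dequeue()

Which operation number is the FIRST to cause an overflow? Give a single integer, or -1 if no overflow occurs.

Answer: 6

Derivation:
1. enqueue(34): size=1
2. dequeue(): size=0
3. enqueue(25): size=1
4. enqueue(6): size=2
5. enqueue(3): size=3
6. enqueue(4): size=3=cap → OVERFLOW (fail)
7. dequeue(): size=2
8. dequeue(): size=1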